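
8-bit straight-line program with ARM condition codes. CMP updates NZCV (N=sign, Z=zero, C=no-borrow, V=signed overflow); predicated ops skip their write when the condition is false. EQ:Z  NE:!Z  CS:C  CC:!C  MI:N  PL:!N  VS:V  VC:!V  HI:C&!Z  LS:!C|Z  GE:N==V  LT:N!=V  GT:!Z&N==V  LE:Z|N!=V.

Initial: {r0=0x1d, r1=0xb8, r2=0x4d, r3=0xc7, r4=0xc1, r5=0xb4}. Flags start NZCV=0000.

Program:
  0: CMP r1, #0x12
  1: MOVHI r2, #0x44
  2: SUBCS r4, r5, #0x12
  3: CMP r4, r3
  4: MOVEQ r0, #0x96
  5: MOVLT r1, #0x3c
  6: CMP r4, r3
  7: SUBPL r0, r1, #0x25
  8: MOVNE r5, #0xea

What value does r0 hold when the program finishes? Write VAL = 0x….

0: ✓ CMP  NZCV=1010
1: ✓ MOVHI  r2←0x44
2: ✓ SUBCS  r4←0xa2
3: ✓ CMP  NZCV=1000
4: · MOVEQ
5: ✓ MOVLT  r1←0x3c
6: ✓ CMP  NZCV=1000
7: · SUBPL
8: ✓ MOVNE  r5←0xea

VAL = 0x1d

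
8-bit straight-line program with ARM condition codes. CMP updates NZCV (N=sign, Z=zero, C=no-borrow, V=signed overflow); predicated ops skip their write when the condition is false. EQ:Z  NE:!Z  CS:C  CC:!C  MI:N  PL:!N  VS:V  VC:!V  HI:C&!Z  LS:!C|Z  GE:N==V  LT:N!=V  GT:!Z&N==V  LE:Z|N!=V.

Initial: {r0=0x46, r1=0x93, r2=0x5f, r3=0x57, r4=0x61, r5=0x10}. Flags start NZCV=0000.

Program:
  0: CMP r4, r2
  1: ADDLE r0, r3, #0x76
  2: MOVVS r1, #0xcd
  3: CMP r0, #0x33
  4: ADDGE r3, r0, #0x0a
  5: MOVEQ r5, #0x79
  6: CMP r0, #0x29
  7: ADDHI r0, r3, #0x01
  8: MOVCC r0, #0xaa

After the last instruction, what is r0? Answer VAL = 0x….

VAL = 0x51

0: ✓ CMP  NZCV=0010
1: · ADDLE
2: · MOVVS
3: ✓ CMP  NZCV=0010
4: ✓ ADDGE  r3←0x50
5: · MOVEQ
6: ✓ CMP  NZCV=0010
7: ✓ ADDHI  r0←0x51
8: · MOVCC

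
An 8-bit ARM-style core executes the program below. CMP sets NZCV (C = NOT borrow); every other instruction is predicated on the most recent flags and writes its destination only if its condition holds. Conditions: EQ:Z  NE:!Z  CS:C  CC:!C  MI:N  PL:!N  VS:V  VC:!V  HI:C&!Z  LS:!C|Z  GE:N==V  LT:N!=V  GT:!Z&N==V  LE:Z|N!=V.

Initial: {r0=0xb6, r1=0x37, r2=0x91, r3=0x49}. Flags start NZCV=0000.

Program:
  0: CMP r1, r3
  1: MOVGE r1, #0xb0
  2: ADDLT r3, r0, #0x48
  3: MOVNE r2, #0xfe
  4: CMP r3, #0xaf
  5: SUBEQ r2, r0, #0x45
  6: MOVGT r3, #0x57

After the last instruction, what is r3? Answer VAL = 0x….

0: ✓ CMP  NZCV=1000
1: · MOVGE
2: ✓ ADDLT  r3←0xfe
3: ✓ MOVNE  r2←0xfe
4: ✓ CMP  NZCV=0010
5: · SUBEQ
6: ✓ MOVGT  r3←0x57

VAL = 0x57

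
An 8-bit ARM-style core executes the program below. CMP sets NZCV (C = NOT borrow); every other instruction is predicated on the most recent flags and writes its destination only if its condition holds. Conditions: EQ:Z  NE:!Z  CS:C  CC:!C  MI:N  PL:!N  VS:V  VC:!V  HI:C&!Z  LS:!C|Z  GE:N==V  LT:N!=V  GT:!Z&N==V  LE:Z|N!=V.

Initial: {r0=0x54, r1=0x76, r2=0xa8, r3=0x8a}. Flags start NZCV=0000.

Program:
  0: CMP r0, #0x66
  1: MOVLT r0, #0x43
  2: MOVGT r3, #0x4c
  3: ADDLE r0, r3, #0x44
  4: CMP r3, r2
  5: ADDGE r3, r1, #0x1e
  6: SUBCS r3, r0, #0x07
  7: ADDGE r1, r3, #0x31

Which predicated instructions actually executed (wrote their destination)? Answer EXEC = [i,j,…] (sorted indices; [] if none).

EXEC = [1,3]

0: ✓ CMP  NZCV=1000
1: ✓ MOVLT  r0←0x43
2: · MOVGT
3: ✓ ADDLE  r0←0xce
4: ✓ CMP  NZCV=1000
5: · ADDGE
6: · SUBCS
7: · ADDGE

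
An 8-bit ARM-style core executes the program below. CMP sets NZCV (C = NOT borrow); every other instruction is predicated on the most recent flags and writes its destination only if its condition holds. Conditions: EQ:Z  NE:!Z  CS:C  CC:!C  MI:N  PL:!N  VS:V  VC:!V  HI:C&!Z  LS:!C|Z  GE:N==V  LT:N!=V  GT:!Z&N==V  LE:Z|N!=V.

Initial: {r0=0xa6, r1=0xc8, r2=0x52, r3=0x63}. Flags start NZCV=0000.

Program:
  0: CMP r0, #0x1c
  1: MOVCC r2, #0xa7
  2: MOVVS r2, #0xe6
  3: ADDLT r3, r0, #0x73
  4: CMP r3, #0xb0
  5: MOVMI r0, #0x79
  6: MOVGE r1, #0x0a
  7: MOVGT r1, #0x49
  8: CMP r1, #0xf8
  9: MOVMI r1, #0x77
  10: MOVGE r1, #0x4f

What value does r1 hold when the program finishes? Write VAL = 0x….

[0] flags=1010 → (cmp)
[1] flags=1010 CC?F → skip
[2] flags=1010 VS?F → skip
[3] flags=1010 LT?T → r3=0x19
[4] flags=0000 → (cmp)
[5] flags=0000 MI?F → skip
[6] flags=0000 GE?T → r1=0x0a
[7] flags=0000 GT?T → r1=0x49
[8] flags=0000 → (cmp)
[9] flags=0000 MI?F → skip
[10] flags=0000 GE?T → r1=0x4f

VAL = 0x4f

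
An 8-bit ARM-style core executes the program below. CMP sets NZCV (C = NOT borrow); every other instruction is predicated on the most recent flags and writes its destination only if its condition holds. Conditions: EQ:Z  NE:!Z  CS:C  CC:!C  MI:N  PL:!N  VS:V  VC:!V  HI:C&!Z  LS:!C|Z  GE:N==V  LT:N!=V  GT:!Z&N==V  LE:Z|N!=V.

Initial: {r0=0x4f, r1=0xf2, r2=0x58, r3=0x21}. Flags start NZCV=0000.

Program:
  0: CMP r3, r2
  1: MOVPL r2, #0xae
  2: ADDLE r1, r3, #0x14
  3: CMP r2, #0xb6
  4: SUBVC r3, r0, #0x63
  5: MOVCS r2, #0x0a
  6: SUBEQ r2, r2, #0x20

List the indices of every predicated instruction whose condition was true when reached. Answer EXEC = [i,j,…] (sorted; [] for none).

EXEC = [2]

[0] flags=1000 → (cmp)
[1] flags=1000 PL?F → skip
[2] flags=1000 LE?T → r1=0x35
[3] flags=1001 → (cmp)
[4] flags=1001 VC?F → skip
[5] flags=1001 CS?F → skip
[6] flags=1001 EQ?F → skip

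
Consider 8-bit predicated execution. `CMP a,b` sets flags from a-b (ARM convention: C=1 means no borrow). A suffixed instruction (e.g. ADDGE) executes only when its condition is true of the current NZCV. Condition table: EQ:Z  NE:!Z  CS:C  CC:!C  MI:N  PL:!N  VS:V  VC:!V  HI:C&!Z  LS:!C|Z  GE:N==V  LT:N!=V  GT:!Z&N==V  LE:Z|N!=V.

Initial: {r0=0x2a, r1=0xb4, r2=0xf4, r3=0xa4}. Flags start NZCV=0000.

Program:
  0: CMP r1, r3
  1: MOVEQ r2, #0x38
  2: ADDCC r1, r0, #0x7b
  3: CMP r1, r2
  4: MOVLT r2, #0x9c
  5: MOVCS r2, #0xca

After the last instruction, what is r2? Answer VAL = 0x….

0: ✓ CMP  NZCV=0010
1: · MOVEQ
2: · ADDCC
3: ✓ CMP  NZCV=1000
4: ✓ MOVLT  r2←0x9c
5: · MOVCS

VAL = 0x9c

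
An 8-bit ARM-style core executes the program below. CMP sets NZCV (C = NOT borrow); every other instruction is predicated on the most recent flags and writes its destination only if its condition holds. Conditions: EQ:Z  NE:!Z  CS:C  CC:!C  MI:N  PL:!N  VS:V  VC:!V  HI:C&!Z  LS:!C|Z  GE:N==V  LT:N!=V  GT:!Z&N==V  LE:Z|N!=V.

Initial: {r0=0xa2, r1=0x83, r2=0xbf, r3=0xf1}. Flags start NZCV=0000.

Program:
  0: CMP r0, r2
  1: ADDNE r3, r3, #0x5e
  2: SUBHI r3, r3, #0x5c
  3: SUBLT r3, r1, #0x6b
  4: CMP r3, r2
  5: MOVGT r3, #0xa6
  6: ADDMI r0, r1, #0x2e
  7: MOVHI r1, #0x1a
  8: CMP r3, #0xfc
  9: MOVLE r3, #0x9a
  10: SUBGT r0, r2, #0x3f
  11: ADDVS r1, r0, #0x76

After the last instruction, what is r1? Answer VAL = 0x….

VAL = 0x83

0: ✓ CMP  NZCV=1000
1: ✓ ADDNE  r3←0x4f
2: · SUBHI
3: ✓ SUBLT  r3←0x18
4: ✓ CMP  NZCV=0000
5: ✓ MOVGT  r3←0xa6
6: · ADDMI
7: · MOVHI
8: ✓ CMP  NZCV=1000
9: ✓ MOVLE  r3←0x9a
10: · SUBGT
11: · ADDVS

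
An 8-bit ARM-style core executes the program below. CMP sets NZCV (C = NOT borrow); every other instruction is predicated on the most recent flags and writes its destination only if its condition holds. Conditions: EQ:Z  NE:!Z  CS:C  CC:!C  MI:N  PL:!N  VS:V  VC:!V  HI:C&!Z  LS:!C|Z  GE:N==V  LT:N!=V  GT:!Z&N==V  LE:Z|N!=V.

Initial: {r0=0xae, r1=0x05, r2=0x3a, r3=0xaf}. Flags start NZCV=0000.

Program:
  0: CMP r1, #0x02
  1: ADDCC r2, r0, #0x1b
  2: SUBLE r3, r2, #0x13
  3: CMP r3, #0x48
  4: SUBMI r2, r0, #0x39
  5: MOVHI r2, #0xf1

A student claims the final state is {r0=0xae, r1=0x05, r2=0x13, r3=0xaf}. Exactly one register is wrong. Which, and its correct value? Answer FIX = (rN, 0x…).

FIX = (r2, 0xf1)

[0] flags=0010 → (cmp)
[1] flags=0010 CC?F → skip
[2] flags=0010 LE?F → skip
[3] flags=0011 → (cmp)
[4] flags=0011 MI?F → skip
[5] flags=0011 HI?T → r2=0xf1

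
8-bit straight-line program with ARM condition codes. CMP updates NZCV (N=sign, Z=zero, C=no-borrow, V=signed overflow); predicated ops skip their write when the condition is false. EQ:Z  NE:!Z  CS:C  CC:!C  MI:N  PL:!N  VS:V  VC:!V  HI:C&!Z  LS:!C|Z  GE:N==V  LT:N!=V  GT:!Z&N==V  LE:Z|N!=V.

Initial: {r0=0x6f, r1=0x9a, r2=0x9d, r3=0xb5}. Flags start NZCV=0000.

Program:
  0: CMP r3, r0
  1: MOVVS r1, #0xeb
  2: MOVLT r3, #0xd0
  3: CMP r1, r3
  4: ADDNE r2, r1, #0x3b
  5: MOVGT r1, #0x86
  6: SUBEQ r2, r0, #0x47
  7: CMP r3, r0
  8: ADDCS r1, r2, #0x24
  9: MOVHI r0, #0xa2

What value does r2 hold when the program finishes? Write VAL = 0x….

VAL = 0x26

[0] flags=0011 → (cmp)
[1] flags=0011 VS?T → r1=0xeb
[2] flags=0011 LT?T → r3=0xd0
[3] flags=0010 → (cmp)
[4] flags=0010 NE?T → r2=0x26
[5] flags=0010 GT?T → r1=0x86
[6] flags=0010 EQ?F → skip
[7] flags=0011 → (cmp)
[8] flags=0011 CS?T → r1=0x4a
[9] flags=0011 HI?T → r0=0xa2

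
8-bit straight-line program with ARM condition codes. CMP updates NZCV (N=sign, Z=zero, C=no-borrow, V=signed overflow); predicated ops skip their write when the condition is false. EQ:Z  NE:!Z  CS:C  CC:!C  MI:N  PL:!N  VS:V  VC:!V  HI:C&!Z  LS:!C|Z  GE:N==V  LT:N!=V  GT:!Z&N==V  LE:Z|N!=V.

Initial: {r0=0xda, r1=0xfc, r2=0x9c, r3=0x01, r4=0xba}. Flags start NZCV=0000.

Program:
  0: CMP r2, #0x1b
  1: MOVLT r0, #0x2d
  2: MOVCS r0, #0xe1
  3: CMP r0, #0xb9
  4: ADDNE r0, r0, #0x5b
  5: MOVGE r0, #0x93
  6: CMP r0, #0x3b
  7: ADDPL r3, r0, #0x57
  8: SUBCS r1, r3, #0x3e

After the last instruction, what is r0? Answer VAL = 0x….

[0] flags=1010 → (cmp)
[1] flags=1010 LT?T → r0=0x2d
[2] flags=1010 CS?T → r0=0xe1
[3] flags=0010 → (cmp)
[4] flags=0010 NE?T → r0=0x3c
[5] flags=0010 GE?T → r0=0x93
[6] flags=0011 → (cmp)
[7] flags=0011 PL?T → r3=0xea
[8] flags=0011 CS?T → r1=0xac

VAL = 0x93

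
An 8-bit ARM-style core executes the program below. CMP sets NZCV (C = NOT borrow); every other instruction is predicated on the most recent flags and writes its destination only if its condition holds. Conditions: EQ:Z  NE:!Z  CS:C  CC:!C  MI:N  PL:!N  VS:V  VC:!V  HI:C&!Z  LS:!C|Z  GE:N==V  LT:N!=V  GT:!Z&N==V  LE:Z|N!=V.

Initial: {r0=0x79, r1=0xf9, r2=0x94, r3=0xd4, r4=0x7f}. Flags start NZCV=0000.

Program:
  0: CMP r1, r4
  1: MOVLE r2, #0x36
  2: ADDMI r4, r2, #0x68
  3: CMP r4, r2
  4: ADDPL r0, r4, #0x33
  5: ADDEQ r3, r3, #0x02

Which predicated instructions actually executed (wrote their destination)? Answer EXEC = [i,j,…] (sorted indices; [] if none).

EXEC = [1,4]

[0] flags=0011 → (cmp)
[1] flags=0011 LE?T → r2=0x36
[2] flags=0011 MI?F → skip
[3] flags=0010 → (cmp)
[4] flags=0010 PL?T → r0=0xb2
[5] flags=0010 EQ?F → skip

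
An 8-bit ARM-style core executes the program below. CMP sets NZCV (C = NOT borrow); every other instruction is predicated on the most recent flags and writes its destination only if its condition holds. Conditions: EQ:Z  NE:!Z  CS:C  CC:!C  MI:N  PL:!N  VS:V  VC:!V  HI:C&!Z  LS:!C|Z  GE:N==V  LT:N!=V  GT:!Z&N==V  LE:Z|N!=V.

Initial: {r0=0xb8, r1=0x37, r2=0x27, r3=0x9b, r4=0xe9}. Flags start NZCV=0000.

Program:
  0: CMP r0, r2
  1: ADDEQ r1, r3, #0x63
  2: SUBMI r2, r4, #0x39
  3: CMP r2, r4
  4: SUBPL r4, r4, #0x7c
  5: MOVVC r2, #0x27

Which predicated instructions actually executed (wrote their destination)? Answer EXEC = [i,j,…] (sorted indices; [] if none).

[0] flags=1010 → (cmp)
[1] flags=1010 EQ?F → skip
[2] flags=1010 MI?T → r2=0xb0
[3] flags=1000 → (cmp)
[4] flags=1000 PL?F → skip
[5] flags=1000 VC?T → r2=0x27

EXEC = [2,5]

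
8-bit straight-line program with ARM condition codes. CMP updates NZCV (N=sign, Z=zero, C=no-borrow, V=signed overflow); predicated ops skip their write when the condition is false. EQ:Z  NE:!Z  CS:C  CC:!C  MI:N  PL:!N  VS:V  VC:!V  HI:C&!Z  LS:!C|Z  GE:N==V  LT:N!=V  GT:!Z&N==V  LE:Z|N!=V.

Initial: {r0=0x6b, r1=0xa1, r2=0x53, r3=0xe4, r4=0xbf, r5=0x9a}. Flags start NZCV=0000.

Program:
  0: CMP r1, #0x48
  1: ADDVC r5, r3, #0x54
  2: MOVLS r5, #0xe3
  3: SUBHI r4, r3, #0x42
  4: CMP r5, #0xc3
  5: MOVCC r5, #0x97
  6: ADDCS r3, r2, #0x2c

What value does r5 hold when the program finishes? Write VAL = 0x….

VAL = 0x97

0: ✓ CMP  NZCV=0011
1: · ADDVC
2: · MOVLS
3: ✓ SUBHI  r4←0xa2
4: ✓ CMP  NZCV=1000
5: ✓ MOVCC  r5←0x97
6: · ADDCS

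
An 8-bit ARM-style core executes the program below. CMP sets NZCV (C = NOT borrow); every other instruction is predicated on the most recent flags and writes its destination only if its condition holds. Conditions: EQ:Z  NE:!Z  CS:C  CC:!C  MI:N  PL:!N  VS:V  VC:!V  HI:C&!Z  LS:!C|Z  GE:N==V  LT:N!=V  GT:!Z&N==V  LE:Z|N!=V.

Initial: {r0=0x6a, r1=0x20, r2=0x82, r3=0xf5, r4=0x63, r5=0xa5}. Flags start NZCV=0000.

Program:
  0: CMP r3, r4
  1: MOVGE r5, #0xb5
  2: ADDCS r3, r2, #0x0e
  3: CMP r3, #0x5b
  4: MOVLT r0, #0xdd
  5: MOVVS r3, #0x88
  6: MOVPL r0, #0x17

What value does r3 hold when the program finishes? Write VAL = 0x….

[0] flags=1010 → (cmp)
[1] flags=1010 GE?F → skip
[2] flags=1010 CS?T → r3=0x90
[3] flags=0011 → (cmp)
[4] flags=0011 LT?T → r0=0xdd
[5] flags=0011 VS?T → r3=0x88
[6] flags=0011 PL?T → r0=0x17

VAL = 0x88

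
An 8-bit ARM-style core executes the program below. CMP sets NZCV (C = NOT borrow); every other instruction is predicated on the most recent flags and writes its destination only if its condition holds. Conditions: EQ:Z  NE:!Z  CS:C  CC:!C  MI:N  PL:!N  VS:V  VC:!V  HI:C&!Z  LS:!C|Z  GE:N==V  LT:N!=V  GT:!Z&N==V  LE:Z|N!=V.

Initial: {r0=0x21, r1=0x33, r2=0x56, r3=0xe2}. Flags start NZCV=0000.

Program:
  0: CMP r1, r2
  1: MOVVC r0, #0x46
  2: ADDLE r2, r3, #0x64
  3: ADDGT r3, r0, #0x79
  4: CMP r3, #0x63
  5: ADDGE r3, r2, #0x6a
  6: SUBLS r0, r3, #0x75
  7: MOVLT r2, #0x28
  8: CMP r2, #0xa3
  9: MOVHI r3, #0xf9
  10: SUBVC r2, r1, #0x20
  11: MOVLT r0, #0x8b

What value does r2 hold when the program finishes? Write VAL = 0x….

VAL = 0x28

[0] flags=1000 → (cmp)
[1] flags=1000 VC?T → r0=0x46
[2] flags=1000 LE?T → r2=0x46
[3] flags=1000 GT?F → skip
[4] flags=0011 → (cmp)
[5] flags=0011 GE?F → skip
[6] flags=0011 LS?F → skip
[7] flags=0011 LT?T → r2=0x28
[8] flags=1001 → (cmp)
[9] flags=1001 HI?F → skip
[10] flags=1001 VC?F → skip
[11] flags=1001 LT?F → skip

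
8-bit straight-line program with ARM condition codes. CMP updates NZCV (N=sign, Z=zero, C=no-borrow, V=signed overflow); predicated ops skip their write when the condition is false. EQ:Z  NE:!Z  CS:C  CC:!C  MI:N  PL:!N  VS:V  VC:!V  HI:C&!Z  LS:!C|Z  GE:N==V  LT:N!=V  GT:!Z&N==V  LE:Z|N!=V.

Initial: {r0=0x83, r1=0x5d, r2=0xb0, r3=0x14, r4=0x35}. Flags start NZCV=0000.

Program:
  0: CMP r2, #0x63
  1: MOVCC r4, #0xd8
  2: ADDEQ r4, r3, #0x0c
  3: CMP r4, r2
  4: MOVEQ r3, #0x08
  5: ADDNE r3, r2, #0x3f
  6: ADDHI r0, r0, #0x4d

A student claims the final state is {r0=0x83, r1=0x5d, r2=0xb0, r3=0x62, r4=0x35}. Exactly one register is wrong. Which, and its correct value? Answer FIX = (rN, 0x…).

0: ✓ CMP  NZCV=0011
1: · MOVCC
2: · ADDEQ
3: ✓ CMP  NZCV=1001
4: · MOVEQ
5: ✓ ADDNE  r3←0xef
6: · ADDHI

FIX = (r3, 0xef)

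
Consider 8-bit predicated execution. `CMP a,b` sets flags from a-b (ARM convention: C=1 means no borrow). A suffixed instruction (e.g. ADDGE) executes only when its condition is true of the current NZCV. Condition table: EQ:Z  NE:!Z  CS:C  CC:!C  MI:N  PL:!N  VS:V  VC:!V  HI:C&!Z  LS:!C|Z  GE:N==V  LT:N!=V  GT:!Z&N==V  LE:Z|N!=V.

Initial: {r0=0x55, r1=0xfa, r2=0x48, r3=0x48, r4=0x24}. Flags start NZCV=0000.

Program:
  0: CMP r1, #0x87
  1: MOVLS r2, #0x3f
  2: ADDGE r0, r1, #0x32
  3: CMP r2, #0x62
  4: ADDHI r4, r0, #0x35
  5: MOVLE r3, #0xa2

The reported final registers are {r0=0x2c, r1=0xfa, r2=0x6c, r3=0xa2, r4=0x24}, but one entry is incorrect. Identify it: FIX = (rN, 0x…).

FIX = (r2, 0x48)

[0] flags=0010 → (cmp)
[1] flags=0010 LS?F → skip
[2] flags=0010 GE?T → r0=0x2c
[3] flags=1000 → (cmp)
[4] flags=1000 HI?F → skip
[5] flags=1000 LE?T → r3=0xa2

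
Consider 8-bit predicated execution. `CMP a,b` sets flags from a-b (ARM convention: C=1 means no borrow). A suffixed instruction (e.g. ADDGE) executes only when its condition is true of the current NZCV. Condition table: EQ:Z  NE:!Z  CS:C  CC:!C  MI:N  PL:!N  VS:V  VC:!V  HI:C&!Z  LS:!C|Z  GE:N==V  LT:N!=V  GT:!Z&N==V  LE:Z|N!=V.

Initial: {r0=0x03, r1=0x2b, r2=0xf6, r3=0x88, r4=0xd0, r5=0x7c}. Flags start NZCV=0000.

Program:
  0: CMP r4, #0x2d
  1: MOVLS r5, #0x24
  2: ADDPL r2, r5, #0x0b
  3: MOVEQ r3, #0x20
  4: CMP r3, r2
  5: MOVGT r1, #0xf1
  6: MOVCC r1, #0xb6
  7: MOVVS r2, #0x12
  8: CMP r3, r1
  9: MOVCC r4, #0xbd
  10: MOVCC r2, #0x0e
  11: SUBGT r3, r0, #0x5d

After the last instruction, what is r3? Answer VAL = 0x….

0: ✓ CMP  NZCV=1010
1: · MOVLS
2: · ADDPL
3: · MOVEQ
4: ✓ CMP  NZCV=1000
5: · MOVGT
6: ✓ MOVCC  r1←0xb6
7: · MOVVS
8: ✓ CMP  NZCV=1000
9: ✓ MOVCC  r4←0xbd
10: ✓ MOVCC  r2←0x0e
11: · SUBGT

VAL = 0x88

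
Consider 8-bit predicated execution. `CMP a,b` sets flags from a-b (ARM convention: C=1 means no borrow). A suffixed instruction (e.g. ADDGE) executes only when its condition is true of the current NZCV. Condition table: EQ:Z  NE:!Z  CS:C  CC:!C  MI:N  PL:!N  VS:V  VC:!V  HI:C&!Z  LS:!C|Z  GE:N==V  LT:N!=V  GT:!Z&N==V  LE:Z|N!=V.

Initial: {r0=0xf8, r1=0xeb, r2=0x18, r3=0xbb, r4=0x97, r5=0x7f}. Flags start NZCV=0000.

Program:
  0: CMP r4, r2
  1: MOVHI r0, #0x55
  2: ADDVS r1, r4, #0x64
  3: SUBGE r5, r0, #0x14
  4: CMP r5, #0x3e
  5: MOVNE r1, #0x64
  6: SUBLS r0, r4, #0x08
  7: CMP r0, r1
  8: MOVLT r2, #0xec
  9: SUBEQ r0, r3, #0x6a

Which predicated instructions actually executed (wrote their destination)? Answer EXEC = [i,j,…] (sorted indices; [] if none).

EXEC = [1,2,5,8]

[0] flags=0011 → (cmp)
[1] flags=0011 HI?T → r0=0x55
[2] flags=0011 VS?T → r1=0xfb
[3] flags=0011 GE?F → skip
[4] flags=0010 → (cmp)
[5] flags=0010 NE?T → r1=0x64
[6] flags=0010 LS?F → skip
[7] flags=1000 → (cmp)
[8] flags=1000 LT?T → r2=0xec
[9] flags=1000 EQ?F → skip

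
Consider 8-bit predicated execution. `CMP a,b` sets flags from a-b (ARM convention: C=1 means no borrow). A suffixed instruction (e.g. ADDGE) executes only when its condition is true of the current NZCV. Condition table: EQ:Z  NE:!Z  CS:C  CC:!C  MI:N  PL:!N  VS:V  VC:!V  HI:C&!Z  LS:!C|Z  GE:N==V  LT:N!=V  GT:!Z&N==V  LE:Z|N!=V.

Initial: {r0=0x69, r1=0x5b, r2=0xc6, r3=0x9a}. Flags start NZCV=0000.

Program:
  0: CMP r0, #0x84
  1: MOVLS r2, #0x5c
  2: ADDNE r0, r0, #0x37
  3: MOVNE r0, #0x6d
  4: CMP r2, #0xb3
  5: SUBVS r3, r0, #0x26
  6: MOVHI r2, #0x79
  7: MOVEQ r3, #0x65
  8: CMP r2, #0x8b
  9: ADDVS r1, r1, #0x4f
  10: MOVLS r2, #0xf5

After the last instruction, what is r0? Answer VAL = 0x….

VAL = 0x6d

0: ✓ CMP  NZCV=1001
1: ✓ MOVLS  r2←0x5c
2: ✓ ADDNE  r0←0xa0
3: ✓ MOVNE  r0←0x6d
4: ✓ CMP  NZCV=1001
5: ✓ SUBVS  r3←0x47
6: · MOVHI
7: · MOVEQ
8: ✓ CMP  NZCV=1001
9: ✓ ADDVS  r1←0xaa
10: ✓ MOVLS  r2←0xf5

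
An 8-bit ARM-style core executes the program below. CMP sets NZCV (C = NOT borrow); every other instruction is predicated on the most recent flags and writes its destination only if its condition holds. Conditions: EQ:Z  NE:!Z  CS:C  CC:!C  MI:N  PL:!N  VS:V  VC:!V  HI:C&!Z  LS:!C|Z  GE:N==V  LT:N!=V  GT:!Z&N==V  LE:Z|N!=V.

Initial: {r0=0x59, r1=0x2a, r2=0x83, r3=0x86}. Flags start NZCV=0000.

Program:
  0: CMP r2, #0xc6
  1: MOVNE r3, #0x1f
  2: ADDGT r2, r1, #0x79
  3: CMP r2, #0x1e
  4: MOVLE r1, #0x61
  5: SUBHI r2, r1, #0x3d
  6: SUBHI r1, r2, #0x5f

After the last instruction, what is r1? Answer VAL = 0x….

[0] flags=1000 → (cmp)
[1] flags=1000 NE?T → r3=0x1f
[2] flags=1000 GT?F → skip
[3] flags=0011 → (cmp)
[4] flags=0011 LE?T → r1=0x61
[5] flags=0011 HI?T → r2=0x24
[6] flags=0011 HI?T → r1=0xc5

VAL = 0xc5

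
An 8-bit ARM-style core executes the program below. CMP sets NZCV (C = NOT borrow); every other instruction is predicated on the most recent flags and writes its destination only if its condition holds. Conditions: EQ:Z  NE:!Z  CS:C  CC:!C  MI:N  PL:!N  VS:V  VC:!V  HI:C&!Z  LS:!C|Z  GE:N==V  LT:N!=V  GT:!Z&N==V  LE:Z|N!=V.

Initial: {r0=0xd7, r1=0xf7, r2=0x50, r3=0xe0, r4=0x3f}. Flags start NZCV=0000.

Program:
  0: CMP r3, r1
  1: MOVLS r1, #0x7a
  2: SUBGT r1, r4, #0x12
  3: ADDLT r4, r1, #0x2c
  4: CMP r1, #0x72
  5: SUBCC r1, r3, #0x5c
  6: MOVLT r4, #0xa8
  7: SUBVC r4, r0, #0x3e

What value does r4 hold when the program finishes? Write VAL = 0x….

VAL = 0x99

[0] flags=1000 → (cmp)
[1] flags=1000 LS?T → r1=0x7a
[2] flags=1000 GT?F → skip
[3] flags=1000 LT?T → r4=0xa6
[4] flags=0010 → (cmp)
[5] flags=0010 CC?F → skip
[6] flags=0010 LT?F → skip
[7] flags=0010 VC?T → r4=0x99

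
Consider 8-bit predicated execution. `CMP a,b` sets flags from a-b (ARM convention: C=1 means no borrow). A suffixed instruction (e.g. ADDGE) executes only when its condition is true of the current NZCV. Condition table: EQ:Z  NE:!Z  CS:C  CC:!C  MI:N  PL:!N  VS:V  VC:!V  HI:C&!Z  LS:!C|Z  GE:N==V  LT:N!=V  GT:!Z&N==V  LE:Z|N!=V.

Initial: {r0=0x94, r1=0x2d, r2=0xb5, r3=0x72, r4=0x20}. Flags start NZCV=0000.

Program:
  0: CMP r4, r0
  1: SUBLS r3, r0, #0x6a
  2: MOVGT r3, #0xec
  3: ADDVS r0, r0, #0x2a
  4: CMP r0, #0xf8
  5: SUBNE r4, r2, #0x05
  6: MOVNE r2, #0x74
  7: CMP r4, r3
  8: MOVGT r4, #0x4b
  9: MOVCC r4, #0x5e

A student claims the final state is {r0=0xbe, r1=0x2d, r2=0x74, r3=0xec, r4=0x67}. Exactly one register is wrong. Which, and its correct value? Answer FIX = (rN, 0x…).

0: ✓ CMP  NZCV=1001
1: ✓ SUBLS  r3←0x2a
2: ✓ MOVGT  r3←0xec
3: ✓ ADDVS  r0←0xbe
4: ✓ CMP  NZCV=1000
5: ✓ SUBNE  r4←0xb0
6: ✓ MOVNE  r2←0x74
7: ✓ CMP  NZCV=1000
8: · MOVGT
9: ✓ MOVCC  r4←0x5e

FIX = (r4, 0x5e)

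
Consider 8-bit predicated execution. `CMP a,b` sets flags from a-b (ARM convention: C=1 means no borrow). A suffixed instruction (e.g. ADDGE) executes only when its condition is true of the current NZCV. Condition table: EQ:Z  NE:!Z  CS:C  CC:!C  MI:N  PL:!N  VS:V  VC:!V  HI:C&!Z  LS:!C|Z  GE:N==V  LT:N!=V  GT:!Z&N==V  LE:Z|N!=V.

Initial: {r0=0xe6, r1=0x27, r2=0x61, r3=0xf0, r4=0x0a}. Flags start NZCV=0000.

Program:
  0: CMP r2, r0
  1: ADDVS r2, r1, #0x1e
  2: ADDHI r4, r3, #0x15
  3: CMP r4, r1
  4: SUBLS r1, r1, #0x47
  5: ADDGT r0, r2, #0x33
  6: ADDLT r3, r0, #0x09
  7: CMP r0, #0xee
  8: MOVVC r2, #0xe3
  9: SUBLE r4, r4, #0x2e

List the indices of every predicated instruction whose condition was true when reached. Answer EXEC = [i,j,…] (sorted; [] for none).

[0] flags=0000 → (cmp)
[1] flags=0000 VS?F → skip
[2] flags=0000 HI?F → skip
[3] flags=1000 → (cmp)
[4] flags=1000 LS?T → r1=0xe0
[5] flags=1000 GT?F → skip
[6] flags=1000 LT?T → r3=0xef
[7] flags=1000 → (cmp)
[8] flags=1000 VC?T → r2=0xe3
[9] flags=1000 LE?T → r4=0xdc

EXEC = [4,6,8,9]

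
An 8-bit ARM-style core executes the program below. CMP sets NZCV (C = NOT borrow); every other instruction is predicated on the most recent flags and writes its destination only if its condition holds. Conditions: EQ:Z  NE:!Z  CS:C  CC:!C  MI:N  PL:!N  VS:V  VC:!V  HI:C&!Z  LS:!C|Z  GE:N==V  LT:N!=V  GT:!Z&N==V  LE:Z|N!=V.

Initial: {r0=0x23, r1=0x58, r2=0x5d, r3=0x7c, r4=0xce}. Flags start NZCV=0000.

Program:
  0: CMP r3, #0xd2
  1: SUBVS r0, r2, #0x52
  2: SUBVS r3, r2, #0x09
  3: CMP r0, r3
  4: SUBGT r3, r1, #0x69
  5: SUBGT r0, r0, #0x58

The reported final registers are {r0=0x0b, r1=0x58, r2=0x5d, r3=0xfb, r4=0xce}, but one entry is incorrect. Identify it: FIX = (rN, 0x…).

0: ✓ CMP  NZCV=1001
1: ✓ SUBVS  r0←0x0b
2: ✓ SUBVS  r3←0x54
3: ✓ CMP  NZCV=1000
4: · SUBGT
5: · SUBGT

FIX = (r3, 0x54)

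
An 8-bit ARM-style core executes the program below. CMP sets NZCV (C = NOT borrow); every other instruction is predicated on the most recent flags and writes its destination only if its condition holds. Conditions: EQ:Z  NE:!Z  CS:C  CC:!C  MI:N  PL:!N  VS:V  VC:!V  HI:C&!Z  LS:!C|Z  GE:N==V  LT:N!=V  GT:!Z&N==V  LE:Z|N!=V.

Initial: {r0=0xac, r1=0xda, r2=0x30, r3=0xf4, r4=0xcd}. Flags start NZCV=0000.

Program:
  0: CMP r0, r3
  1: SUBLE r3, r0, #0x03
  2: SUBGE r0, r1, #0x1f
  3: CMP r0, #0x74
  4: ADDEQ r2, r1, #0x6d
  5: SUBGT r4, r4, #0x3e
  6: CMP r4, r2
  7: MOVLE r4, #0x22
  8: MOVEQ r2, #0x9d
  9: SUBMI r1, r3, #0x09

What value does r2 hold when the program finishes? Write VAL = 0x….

VAL = 0x30

0: ✓ CMP  NZCV=1000
1: ✓ SUBLE  r3←0xa9
2: · SUBGE
3: ✓ CMP  NZCV=0011
4: · ADDEQ
5: · SUBGT
6: ✓ CMP  NZCV=1010
7: ✓ MOVLE  r4←0x22
8: · MOVEQ
9: ✓ SUBMI  r1←0xa0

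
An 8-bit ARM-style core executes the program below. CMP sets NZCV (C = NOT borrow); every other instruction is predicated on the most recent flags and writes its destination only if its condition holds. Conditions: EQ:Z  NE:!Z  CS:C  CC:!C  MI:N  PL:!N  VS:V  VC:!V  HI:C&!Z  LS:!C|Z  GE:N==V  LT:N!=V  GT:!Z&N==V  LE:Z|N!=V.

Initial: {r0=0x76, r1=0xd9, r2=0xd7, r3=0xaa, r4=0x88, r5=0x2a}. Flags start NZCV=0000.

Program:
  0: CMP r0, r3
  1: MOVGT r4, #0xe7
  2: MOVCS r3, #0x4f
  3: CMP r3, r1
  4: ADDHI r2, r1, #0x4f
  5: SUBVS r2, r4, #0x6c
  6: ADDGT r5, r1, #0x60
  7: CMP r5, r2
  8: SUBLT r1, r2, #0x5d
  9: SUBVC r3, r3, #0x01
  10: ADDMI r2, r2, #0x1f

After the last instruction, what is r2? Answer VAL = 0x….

VAL = 0xd7

0: ✓ CMP  NZCV=1001
1: ✓ MOVGT  r4←0xe7
2: · MOVCS
3: ✓ CMP  NZCV=1000
4: · ADDHI
5: · SUBVS
6: · ADDGT
7: ✓ CMP  NZCV=0000
8: · SUBLT
9: ✓ SUBVC  r3←0xa9
10: · ADDMI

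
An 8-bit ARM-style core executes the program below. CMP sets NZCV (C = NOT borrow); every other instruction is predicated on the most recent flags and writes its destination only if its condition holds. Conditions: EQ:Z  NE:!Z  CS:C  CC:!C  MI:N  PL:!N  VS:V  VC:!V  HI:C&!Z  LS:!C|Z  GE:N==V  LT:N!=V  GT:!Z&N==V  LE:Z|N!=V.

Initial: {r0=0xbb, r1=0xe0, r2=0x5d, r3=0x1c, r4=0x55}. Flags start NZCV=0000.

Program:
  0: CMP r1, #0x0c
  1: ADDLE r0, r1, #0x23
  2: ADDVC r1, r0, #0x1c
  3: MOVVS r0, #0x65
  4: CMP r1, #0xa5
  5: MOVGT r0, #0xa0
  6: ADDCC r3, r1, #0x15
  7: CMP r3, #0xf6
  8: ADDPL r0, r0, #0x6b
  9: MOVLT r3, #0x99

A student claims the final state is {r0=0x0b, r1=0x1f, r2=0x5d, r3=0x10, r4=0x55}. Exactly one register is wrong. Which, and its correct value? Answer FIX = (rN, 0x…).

FIX = (r3, 0x34)

[0] flags=1010 → (cmp)
[1] flags=1010 LE?T → r0=0x03
[2] flags=1010 VC?T → r1=0x1f
[3] flags=1010 VS?F → skip
[4] flags=0000 → (cmp)
[5] flags=0000 GT?T → r0=0xa0
[6] flags=0000 CC?T → r3=0x34
[7] flags=0000 → (cmp)
[8] flags=0000 PL?T → r0=0x0b
[9] flags=0000 LT?F → skip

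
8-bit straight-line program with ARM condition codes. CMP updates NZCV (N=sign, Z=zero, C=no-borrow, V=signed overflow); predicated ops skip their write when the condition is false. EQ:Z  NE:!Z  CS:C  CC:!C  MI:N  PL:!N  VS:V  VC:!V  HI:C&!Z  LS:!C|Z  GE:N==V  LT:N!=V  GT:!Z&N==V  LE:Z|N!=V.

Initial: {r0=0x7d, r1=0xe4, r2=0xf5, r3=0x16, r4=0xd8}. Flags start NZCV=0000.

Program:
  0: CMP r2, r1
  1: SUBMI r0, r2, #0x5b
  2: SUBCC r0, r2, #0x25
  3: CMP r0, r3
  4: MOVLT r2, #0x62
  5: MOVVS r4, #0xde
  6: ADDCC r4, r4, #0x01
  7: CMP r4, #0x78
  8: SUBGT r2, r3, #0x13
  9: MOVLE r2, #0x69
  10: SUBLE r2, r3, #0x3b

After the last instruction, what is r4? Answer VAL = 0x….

[0] flags=0010 → (cmp)
[1] flags=0010 MI?F → skip
[2] flags=0010 CC?F → skip
[3] flags=0010 → (cmp)
[4] flags=0010 LT?F → skip
[5] flags=0010 VS?F → skip
[6] flags=0010 CC?F → skip
[7] flags=0011 → (cmp)
[8] flags=0011 GT?F → skip
[9] flags=0011 LE?T → r2=0x69
[10] flags=0011 LE?T → r2=0xdb

VAL = 0xd8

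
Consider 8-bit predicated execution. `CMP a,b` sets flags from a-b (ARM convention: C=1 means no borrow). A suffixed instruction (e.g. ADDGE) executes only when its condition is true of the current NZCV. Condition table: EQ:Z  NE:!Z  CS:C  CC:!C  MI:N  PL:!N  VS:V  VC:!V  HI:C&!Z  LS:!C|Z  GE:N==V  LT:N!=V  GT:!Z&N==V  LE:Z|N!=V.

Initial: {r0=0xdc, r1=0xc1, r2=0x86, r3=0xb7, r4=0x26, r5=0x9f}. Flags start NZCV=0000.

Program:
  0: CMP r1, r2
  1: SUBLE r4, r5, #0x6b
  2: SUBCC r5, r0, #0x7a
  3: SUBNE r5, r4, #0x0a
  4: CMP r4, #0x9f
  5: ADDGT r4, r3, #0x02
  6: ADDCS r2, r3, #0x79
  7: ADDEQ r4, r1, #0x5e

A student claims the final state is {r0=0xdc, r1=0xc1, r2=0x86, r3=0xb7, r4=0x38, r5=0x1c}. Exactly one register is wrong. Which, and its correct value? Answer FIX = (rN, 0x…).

FIX = (r4, 0xb9)

[0] flags=0010 → (cmp)
[1] flags=0010 LE?F → skip
[2] flags=0010 CC?F → skip
[3] flags=0010 NE?T → r5=0x1c
[4] flags=1001 → (cmp)
[5] flags=1001 GT?T → r4=0xb9
[6] flags=1001 CS?F → skip
[7] flags=1001 EQ?F → skip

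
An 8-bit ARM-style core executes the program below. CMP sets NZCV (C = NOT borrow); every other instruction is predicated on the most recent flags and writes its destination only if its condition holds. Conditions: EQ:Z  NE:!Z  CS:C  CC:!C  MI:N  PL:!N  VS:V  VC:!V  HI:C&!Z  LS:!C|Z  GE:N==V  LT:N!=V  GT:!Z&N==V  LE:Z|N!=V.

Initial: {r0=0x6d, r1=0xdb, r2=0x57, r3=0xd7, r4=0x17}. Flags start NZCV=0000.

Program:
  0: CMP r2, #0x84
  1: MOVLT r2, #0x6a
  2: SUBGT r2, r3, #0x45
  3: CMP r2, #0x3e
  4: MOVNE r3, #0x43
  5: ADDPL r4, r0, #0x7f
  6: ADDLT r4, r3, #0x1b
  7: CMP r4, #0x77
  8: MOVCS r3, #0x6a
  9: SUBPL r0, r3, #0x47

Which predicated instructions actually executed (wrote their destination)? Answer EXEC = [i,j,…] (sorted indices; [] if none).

0: ✓ CMP  NZCV=1001
1: · MOVLT
2: ✓ SUBGT  r2←0x92
3: ✓ CMP  NZCV=0011
4: ✓ MOVNE  r3←0x43
5: ✓ ADDPL  r4←0xec
6: ✓ ADDLT  r4←0x5e
7: ✓ CMP  NZCV=1000
8: · MOVCS
9: · SUBPL

EXEC = [2,4,5,6]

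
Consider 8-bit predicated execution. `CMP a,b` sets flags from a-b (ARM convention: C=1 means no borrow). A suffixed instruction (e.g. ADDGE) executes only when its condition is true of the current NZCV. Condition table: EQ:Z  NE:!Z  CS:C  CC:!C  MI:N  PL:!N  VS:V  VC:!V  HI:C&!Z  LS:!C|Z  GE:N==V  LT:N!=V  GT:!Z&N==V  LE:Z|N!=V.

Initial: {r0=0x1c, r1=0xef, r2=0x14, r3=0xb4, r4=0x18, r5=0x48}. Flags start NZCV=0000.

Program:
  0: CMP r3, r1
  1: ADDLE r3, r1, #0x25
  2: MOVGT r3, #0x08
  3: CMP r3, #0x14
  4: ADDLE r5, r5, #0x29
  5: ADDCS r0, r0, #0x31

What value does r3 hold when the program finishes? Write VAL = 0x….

0: ✓ CMP  NZCV=1000
1: ✓ ADDLE  r3←0x14
2: · MOVGT
3: ✓ CMP  NZCV=0110
4: ✓ ADDLE  r5←0x71
5: ✓ ADDCS  r0←0x4d

VAL = 0x14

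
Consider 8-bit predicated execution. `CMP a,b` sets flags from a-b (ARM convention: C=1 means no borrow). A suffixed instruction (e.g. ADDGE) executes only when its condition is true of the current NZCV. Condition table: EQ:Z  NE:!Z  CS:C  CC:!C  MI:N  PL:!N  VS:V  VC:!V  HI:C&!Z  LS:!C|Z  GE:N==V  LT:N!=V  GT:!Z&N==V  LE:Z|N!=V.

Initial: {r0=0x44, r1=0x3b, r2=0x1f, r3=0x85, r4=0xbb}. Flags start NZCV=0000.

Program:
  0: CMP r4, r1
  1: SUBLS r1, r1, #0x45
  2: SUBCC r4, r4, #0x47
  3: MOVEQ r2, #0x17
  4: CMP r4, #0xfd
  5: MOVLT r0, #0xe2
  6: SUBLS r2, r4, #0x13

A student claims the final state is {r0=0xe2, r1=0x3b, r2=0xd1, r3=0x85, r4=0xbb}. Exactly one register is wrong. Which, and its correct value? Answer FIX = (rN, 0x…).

FIX = (r2, 0xa8)

[0] flags=1010 → (cmp)
[1] flags=1010 LS?F → skip
[2] flags=1010 CC?F → skip
[3] flags=1010 EQ?F → skip
[4] flags=1000 → (cmp)
[5] flags=1000 LT?T → r0=0xe2
[6] flags=1000 LS?T → r2=0xa8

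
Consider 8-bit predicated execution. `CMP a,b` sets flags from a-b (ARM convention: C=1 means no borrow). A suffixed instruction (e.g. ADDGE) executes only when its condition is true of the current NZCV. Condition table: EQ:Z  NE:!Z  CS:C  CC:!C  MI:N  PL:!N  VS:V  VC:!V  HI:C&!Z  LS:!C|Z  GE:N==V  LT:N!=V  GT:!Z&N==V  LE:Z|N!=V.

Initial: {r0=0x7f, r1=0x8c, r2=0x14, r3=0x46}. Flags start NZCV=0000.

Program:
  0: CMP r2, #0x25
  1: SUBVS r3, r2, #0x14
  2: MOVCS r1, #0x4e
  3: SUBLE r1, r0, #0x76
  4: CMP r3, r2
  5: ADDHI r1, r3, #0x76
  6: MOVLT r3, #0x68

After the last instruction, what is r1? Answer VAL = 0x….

0: ✓ CMP  NZCV=1000
1: · SUBVS
2: · MOVCS
3: ✓ SUBLE  r1←0x09
4: ✓ CMP  NZCV=0010
5: ✓ ADDHI  r1←0xbc
6: · MOVLT

VAL = 0xbc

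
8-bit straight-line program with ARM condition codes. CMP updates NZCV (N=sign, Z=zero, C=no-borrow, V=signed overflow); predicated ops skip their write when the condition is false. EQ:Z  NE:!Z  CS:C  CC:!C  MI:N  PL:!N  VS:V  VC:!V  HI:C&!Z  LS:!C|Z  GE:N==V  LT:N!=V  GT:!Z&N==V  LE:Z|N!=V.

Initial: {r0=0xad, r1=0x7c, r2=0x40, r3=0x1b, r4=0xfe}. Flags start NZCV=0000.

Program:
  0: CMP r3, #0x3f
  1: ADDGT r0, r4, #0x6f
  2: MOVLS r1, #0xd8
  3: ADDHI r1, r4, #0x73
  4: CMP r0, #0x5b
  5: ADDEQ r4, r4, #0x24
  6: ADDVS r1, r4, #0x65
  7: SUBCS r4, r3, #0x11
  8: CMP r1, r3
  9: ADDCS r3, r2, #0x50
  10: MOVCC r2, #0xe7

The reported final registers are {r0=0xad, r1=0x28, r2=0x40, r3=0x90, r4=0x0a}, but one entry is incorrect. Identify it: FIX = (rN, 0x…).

0: ✓ CMP  NZCV=1000
1: · ADDGT
2: ✓ MOVLS  r1←0xd8
3: · ADDHI
4: ✓ CMP  NZCV=0011
5: · ADDEQ
6: ✓ ADDVS  r1←0x63
7: ✓ SUBCS  r4←0x0a
8: ✓ CMP  NZCV=0010
9: ✓ ADDCS  r3←0x90
10: · MOVCC

FIX = (r1, 0x63)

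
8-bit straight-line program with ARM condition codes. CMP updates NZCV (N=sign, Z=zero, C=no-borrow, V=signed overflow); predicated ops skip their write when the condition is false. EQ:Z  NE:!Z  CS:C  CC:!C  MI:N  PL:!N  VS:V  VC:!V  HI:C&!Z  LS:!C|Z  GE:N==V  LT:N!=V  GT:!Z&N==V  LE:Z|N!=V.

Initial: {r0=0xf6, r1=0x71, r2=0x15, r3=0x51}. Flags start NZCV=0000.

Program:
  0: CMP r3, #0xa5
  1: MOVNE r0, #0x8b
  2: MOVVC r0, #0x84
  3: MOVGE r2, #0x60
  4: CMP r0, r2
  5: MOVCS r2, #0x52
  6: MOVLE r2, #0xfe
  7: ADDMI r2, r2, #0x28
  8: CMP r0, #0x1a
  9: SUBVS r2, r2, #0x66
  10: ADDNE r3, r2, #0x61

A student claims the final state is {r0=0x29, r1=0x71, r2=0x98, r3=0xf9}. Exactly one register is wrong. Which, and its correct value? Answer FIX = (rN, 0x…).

[0] flags=1001 → (cmp)
[1] flags=1001 NE?T → r0=0x8b
[2] flags=1001 VC?F → skip
[3] flags=1001 GE?T → r2=0x60
[4] flags=0011 → (cmp)
[5] flags=0011 CS?T → r2=0x52
[6] flags=0011 LE?T → r2=0xfe
[7] flags=0011 MI?F → skip
[8] flags=0011 → (cmp)
[9] flags=0011 VS?T → r2=0x98
[10] flags=0011 NE?T → r3=0xf9

FIX = (r0, 0x8b)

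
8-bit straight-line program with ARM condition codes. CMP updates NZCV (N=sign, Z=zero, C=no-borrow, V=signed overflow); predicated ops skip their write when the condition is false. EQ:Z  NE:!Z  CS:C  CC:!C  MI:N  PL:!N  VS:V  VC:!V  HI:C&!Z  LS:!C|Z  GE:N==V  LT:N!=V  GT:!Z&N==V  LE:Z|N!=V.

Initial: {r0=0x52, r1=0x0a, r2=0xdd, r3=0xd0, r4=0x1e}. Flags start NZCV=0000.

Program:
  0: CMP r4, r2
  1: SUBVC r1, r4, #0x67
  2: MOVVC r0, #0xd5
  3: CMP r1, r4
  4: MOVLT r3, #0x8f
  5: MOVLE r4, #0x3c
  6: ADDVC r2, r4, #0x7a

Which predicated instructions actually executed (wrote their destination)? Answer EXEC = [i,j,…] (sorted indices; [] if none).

EXEC = [1,2,4,5,6]

[0] flags=0000 → (cmp)
[1] flags=0000 VC?T → r1=0xb7
[2] flags=0000 VC?T → r0=0xd5
[3] flags=1010 → (cmp)
[4] flags=1010 LT?T → r3=0x8f
[5] flags=1010 LE?T → r4=0x3c
[6] flags=1010 VC?T → r2=0xb6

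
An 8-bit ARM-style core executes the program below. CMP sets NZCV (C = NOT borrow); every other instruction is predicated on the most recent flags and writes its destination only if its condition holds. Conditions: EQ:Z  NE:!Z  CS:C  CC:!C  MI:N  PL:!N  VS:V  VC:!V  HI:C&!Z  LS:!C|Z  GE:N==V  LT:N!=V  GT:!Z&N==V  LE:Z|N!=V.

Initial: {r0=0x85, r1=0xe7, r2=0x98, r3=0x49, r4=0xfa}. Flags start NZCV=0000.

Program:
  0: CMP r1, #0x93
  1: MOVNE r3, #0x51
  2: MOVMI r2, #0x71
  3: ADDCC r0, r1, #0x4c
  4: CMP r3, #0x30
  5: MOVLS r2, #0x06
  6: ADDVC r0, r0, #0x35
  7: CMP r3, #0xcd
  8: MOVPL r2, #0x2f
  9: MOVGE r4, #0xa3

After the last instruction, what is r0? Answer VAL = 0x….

VAL = 0xba

[0] flags=0010 → (cmp)
[1] flags=0010 NE?T → r3=0x51
[2] flags=0010 MI?F → skip
[3] flags=0010 CC?F → skip
[4] flags=0010 → (cmp)
[5] flags=0010 LS?F → skip
[6] flags=0010 VC?T → r0=0xba
[7] flags=1001 → (cmp)
[8] flags=1001 PL?F → skip
[9] flags=1001 GE?T → r4=0xa3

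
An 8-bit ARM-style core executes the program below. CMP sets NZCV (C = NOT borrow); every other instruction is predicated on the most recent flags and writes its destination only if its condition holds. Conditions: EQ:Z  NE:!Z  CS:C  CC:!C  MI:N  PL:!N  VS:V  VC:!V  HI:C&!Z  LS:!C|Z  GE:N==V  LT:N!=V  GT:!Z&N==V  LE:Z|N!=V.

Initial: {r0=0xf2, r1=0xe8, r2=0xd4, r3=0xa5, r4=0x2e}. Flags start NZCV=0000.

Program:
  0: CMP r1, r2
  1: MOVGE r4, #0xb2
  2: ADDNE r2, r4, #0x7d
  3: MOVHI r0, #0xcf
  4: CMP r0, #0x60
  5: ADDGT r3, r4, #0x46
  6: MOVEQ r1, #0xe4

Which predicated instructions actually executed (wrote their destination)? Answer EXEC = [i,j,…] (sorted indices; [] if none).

EXEC = [1,2,3]

[0] flags=0010 → (cmp)
[1] flags=0010 GE?T → r4=0xb2
[2] flags=0010 NE?T → r2=0x2f
[3] flags=0010 HI?T → r0=0xcf
[4] flags=0011 → (cmp)
[5] flags=0011 GT?F → skip
[6] flags=0011 EQ?F → skip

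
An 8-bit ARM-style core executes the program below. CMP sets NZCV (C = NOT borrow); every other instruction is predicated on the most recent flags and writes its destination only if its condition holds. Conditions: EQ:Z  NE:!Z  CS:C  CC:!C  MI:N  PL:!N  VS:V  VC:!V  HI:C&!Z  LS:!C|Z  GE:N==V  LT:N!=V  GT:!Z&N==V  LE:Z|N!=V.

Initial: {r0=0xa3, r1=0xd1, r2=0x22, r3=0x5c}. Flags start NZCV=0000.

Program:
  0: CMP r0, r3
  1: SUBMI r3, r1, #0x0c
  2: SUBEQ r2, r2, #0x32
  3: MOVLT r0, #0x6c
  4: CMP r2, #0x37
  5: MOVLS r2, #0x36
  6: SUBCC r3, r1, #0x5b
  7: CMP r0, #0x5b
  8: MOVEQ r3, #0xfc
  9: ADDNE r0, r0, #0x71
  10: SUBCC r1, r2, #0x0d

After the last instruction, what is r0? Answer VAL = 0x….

0: ✓ CMP  NZCV=0011
1: · SUBMI
2: · SUBEQ
3: ✓ MOVLT  r0←0x6c
4: ✓ CMP  NZCV=1000
5: ✓ MOVLS  r2←0x36
6: ✓ SUBCC  r3←0x76
7: ✓ CMP  NZCV=0010
8: · MOVEQ
9: ✓ ADDNE  r0←0xdd
10: · SUBCC

VAL = 0xdd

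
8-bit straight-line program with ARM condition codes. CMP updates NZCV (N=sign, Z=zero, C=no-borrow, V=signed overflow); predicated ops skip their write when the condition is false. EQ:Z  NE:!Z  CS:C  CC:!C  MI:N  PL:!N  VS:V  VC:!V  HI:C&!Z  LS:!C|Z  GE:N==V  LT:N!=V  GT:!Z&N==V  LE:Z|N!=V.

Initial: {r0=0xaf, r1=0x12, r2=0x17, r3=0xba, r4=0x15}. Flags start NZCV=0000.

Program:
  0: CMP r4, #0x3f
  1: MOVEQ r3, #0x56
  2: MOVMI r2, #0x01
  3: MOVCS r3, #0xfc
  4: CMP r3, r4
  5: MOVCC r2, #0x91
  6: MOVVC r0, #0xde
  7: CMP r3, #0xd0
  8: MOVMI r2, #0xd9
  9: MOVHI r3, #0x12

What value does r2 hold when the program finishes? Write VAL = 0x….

VAL = 0xd9

0: ✓ CMP  NZCV=1000
1: · MOVEQ
2: ✓ MOVMI  r2←0x01
3: · MOVCS
4: ✓ CMP  NZCV=1010
5: · MOVCC
6: ✓ MOVVC  r0←0xde
7: ✓ CMP  NZCV=1000
8: ✓ MOVMI  r2←0xd9
9: · MOVHI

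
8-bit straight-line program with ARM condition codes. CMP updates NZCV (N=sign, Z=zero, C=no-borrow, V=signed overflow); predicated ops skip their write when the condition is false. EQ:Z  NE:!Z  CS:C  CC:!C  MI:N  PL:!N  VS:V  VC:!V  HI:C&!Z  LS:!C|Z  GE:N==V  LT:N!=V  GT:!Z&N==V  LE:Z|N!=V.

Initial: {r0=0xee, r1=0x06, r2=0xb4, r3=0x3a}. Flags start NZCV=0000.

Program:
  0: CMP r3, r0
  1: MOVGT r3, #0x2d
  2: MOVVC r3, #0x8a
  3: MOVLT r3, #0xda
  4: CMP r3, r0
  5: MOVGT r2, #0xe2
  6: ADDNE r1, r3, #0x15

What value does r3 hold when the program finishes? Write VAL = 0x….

0: ✓ CMP  NZCV=0000
1: ✓ MOVGT  r3←0x2d
2: ✓ MOVVC  r3←0x8a
3: · MOVLT
4: ✓ CMP  NZCV=1000
5: · MOVGT
6: ✓ ADDNE  r1←0x9f

VAL = 0x8a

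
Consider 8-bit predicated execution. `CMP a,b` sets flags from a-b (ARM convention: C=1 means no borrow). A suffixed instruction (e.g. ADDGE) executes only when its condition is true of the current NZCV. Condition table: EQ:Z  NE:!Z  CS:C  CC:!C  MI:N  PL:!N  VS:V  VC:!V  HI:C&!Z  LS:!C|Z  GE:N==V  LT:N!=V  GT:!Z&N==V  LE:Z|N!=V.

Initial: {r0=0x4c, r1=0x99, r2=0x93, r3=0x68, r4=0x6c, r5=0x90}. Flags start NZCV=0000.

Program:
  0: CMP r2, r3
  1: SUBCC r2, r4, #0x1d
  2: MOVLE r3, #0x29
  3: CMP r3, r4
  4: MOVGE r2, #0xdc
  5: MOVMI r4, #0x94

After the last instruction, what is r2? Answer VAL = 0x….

[0] flags=0011 → (cmp)
[1] flags=0011 CC?F → skip
[2] flags=0011 LE?T → r3=0x29
[3] flags=1000 → (cmp)
[4] flags=1000 GE?F → skip
[5] flags=1000 MI?T → r4=0x94

VAL = 0x93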